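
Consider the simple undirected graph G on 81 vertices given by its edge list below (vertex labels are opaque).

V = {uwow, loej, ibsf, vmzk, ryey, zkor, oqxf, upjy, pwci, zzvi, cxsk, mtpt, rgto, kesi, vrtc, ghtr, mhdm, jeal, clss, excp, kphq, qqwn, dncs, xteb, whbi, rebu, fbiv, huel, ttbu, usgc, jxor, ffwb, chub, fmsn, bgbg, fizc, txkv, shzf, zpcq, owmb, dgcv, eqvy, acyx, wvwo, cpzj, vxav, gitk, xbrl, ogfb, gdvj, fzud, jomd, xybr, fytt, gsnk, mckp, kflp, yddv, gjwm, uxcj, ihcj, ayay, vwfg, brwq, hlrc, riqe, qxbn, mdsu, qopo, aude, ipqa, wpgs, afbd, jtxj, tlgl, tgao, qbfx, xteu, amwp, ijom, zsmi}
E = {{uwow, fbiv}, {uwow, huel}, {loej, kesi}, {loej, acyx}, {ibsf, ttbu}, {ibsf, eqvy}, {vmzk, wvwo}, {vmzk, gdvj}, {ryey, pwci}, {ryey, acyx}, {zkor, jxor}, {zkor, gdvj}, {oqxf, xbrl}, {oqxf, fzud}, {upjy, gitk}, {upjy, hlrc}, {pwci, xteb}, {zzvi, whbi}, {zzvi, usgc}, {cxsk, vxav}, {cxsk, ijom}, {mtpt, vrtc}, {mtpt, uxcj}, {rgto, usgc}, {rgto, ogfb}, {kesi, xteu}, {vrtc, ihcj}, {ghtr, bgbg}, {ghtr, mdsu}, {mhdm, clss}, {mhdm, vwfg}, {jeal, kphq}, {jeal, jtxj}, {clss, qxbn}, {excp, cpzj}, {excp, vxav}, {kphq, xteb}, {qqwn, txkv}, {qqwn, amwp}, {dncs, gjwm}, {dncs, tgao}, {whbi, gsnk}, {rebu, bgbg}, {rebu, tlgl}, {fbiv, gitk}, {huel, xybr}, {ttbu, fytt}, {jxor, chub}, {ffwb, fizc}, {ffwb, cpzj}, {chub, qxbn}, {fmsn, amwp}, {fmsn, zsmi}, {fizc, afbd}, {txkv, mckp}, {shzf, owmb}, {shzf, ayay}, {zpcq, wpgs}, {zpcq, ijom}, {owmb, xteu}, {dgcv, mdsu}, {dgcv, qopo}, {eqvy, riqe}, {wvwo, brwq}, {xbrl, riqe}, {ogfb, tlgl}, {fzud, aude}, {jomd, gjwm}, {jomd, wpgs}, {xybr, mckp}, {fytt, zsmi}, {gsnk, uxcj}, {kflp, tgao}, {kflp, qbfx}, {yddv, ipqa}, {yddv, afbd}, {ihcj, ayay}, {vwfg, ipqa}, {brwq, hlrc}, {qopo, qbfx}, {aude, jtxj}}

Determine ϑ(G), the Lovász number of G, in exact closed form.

deg(qopo) = 2; N(qopo) = {dgcv, qbfx}.
Vertex fbiv has 2 neighbors: uwow, gitk.
N(ihcj) = {vrtc, ayay}, |N(ihcj)| = 2.
N(oqxf) = {xbrl, fzud}, |N(oqxf)| = 2.
2-regular, N=81; the odd cycle C_{81}.
Distinct eigenvalues (to 6 d.p.): [2.0, 1.993986, 1.97598, 1.94609, 1.904496, 1.851448, 1.787265, 1.712334, 1.627104, 1.532089, 1.427859, 1.315043, 1.194317, 1.066409, 0.932087, 0.79216, 0.647468, 0.498882, 0.347296, 0.193622, 0.038783, -0.11629, -0.270663, -0.423408, -0.573606, -0.720355, -0.862772, -1.0, -1.131214, -1.255624, -1.372483, -1.481088, -1.580785, -1.670976, -1.751116, -1.820726, -1.879385, -1.926742, -1.962511, -1.986477, -1.998496].
Lovász: ϑ = −81(-2*cos(pi/81))/(2+-(-1)*2*cos(pi/81)) = 81*cos(pi/81)/(cos(pi/81) + 1).
ϑ(G) ≈ 40.48477.
Check 40 ≤ 81*cos(pi/81)/(cos(pi/81) + 1) ≤ 41: both strict.

81*cos(pi/81)/(cos(pi/81) + 1)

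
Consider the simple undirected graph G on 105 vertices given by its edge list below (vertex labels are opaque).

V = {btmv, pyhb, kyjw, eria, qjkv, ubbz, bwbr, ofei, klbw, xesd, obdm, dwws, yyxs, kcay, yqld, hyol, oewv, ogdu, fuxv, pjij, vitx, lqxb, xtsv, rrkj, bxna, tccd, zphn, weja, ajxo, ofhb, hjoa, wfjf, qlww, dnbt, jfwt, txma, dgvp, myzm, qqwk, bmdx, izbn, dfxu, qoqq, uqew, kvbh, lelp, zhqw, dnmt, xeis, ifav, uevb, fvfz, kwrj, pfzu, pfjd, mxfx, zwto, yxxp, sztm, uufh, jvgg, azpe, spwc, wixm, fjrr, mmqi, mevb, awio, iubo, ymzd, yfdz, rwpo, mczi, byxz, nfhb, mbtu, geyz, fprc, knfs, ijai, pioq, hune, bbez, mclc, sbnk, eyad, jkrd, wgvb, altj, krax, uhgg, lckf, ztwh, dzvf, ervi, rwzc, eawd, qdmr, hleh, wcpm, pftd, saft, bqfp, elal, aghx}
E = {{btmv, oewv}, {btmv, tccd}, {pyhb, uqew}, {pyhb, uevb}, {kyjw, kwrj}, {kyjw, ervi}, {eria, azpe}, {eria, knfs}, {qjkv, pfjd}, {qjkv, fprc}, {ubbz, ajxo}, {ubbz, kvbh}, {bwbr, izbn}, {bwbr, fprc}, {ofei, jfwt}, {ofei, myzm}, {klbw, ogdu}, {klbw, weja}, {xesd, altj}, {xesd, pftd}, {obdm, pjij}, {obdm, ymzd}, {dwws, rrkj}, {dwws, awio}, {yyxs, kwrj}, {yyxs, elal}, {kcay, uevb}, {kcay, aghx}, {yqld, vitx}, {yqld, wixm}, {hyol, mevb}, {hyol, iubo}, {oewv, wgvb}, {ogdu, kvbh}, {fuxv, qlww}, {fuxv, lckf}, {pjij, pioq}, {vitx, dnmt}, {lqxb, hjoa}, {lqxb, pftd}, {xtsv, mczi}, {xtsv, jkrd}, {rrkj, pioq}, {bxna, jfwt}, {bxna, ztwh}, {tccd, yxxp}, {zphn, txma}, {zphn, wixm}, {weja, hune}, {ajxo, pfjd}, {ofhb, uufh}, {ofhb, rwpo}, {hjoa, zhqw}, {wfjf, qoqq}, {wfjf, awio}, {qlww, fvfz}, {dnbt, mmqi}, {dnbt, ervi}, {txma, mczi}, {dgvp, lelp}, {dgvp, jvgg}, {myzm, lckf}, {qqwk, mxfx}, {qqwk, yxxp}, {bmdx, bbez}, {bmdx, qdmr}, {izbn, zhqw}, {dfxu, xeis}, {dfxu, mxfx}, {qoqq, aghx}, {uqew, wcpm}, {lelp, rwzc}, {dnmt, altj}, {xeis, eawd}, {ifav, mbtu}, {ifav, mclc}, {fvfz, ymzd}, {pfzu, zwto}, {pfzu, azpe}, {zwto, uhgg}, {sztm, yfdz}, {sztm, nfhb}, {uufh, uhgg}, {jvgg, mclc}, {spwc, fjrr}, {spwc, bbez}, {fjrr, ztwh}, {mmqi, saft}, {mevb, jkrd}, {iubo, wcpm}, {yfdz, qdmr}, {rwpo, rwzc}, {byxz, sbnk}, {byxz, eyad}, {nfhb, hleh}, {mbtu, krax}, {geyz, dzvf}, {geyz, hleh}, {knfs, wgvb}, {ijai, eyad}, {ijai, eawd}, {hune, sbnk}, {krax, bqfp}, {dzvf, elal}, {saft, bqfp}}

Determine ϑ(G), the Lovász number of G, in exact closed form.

105*cos(pi/105)/(cos(pi/105) + 1)

Vertex hleh has 2 neighbors: nfhb, geyz.
deg(ifav) = 2; N(ifav) = {mbtu, mclc}.
deg(qoqq) = 2; N(qoqq) = {wfjf, aghx}.
Vertex awio has 2 neighbors: dwws, wfjf.
Every vertex has degree 2 (N=105); a single 105-cycle (edge-transitive).
A has 53 distinct eigenvalues ≈ [2.0, 1.99642, 1.985694, 1.967859, 1.94298, 1.911146, 1.87247, 1.827091, 1.775172, 1.716898, 1.652478, 1.582142, 1.506143, 1.424752, 1.338261, 1.24698, 1.151234, 1.051368, 0.947737, 0.840714, 0.730682, 0.618034, 0.503174, 0.386512, 0.268467, 0.14946, 0.029919, -0.08973, -0.209057, -0.327636, -0.445042, -0.560855, -0.67466, -0.78605, -0.894626, -1.0, -1.101794, -1.199644, -1.293199, -1.382125, -1.466104, -1.544834, -1.618034, -1.685442, -1.746816, -1.801938, -1.850609, -1.892655, -1.927926, -1.956295, -1.977662, -1.991949, -1.999105].
λ_max=2, λ_min=-2*cos(pi/105); ϑ = −105·λ_min/(λ_max−λ_min) = 105*cos(pi/105)/(cos(pi/105) + 1).
≈ 52.48824872 (to 8 d.p.).
52 ≤ 105*cos(pi/105)/(cos(pi/105) + 1) ≤ 53: both strict.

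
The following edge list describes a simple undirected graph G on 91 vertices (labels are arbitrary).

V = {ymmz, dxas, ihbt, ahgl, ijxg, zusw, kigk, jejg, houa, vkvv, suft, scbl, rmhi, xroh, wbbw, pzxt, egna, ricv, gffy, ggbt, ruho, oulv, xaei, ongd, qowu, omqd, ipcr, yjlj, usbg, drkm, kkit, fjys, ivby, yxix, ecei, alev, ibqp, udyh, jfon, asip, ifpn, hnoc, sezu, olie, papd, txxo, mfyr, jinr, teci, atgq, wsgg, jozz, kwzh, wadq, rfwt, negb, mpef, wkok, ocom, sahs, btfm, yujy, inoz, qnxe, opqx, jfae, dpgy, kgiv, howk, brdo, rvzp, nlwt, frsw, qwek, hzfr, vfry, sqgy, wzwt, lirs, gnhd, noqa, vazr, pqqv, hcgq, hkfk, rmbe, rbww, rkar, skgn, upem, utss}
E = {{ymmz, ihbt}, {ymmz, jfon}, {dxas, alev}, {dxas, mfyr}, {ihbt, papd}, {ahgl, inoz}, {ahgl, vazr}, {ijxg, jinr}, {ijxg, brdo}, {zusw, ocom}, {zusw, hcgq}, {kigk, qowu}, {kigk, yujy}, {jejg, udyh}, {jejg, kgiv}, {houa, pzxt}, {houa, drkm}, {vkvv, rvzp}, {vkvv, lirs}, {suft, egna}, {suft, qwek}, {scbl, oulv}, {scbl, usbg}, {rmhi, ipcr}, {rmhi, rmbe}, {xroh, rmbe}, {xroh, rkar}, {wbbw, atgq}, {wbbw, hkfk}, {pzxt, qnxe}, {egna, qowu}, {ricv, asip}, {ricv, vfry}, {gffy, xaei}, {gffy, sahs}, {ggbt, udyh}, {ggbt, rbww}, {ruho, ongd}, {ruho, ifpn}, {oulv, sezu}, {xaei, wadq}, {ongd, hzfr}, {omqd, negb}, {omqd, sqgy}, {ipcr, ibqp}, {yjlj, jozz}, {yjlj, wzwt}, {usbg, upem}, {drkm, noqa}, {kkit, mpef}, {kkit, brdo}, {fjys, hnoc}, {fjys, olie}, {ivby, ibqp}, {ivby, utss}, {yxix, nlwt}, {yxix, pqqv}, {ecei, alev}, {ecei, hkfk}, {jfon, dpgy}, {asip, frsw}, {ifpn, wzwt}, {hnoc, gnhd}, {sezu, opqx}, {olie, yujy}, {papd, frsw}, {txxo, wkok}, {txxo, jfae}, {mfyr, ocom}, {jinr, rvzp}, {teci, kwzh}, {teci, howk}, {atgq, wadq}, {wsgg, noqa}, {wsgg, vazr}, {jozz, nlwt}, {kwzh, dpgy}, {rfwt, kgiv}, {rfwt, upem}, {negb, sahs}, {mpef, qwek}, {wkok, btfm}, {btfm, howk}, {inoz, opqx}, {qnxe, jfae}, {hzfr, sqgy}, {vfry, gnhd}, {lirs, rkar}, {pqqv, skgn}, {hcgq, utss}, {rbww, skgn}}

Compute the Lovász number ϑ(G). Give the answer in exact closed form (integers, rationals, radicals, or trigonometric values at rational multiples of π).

91*cos(pi/91)/(cos(pi/91) + 1)

Vertex xaei has 2 neighbors: gffy, wadq.
deg(btfm) = 2; N(btfm) = {wkok, howk}.
Vertex olie has 2 neighbors: fjys, yujy.
N(txxo) = {wkok, jfae}, |N(txxo)| = 2.
Every vertex has degree 2 (N=91); connected 2-regular on 91 ⇒ C_{91}.
Distinct eigenvalues (to 5 d.p.): [2.0, 1.99523, 1.98096, 1.95725, 1.92421, 1.882, 1.83082, 1.77091, 1.70257, 1.62611, 1.54191, 1.45035, 1.35189, 1.24698, 1.13613, 1.01987, 0.89874, 0.77333, 0.64424, 0.51208, 0.37748, 0.24107, 0.10352, -0.03452, -0.1724, -0.30946, -0.44504, -0.5785, -0.70921, -0.83654, -0.95987, -1.07864, -1.19226, -1.30021, -1.40196, -1.49702, -1.58495, -1.66533, -1.73778, -1.80194, -1.85751, -1.90424, -1.94188, -1.97028, -1.98928, -1.99881].
ϑ = −N·λ_min/(λ_max−λ_min) = −91·(-2*cos(pi/91))/(2−(-2*cos(pi/91))) = 91*cos(pi/91)/(cos(pi/91) + 1).
≈ 45.486440 (to 6 d.p.).
Lovász sandwich 45 ≤ 91*cos(pi/91)/(cos(pi/91) + 1) ≤ 46: both strict.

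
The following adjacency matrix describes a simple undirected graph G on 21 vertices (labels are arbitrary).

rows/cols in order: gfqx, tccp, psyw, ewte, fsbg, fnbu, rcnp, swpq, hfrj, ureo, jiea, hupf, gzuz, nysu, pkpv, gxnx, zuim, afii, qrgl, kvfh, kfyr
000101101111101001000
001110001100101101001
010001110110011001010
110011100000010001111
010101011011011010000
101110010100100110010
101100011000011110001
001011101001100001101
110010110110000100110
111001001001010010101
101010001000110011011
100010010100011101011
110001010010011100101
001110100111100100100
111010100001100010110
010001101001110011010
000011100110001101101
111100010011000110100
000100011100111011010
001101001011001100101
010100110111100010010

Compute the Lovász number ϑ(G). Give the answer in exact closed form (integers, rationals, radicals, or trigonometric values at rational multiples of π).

6

Vertex gfqx has 10 neighbors: ewte, fnbu, rcnp, hfrj, ureo, jiea, hupf, gzuz, pkpv, afii.
N(kfyr) = {tccp, ewte, rcnp, swpq, ureo, jiea, hupf, gzuz, zuim, kvfh}, |N(kfyr)| = 10.
N(pkpv) = {gfqx, tccp, psyw, fsbg, rcnp, hupf, gzuz, zuim, qrgl, kvfh}, |N(pkpv)| = 10.
Vertex gzuz has 10 neighbors: gfqx, tccp, fnbu, swpq, jiea, nysu, pkpv, gxnx, qrgl, kfyr.
10-regular, N=21; Kneser K(7,2) on C(7,2)=21 vertices.
The 3 distinct eigenvalues: [10.0, 1.0, -4.0].
With N=21: ϑ(G) = 21·(-1*(-4))/(10−(-4)) = 6.
ϑ(G) ≈ 6.0000.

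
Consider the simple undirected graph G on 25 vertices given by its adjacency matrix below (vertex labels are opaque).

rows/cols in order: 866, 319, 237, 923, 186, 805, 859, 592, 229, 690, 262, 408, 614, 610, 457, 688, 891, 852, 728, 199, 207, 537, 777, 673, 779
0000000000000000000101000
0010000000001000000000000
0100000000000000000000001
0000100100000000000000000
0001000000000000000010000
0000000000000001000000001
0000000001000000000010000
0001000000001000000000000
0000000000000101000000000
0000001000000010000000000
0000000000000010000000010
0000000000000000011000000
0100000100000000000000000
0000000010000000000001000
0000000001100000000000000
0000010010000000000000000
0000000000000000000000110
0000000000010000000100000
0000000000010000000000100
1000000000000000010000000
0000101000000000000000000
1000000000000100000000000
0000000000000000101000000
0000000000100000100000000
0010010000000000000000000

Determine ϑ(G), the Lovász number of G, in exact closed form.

N(207) = {186, 859}, |N(207)| = 2.
deg(923) = 2; N(923) = {186, 592}.
Vertex 229 has 2 neighbors: 610, 688.
deg(779) = 2; N(779) = {237, 805}.
deg(v) = 2 for all v (|V|=25); a single 25-cycle (edge-transitive).
Distinct eigenvalues (to 6 d.p.): [2.0, 1.937166, 1.752613, 1.457937, 1.071654, 0.618034, 0.125581, -0.374763, -0.851559, -1.274848, -1.618034, -1.859553, -1.984229].
ϑ = −N·λ_min/(λ_max−λ_min) = −25·(-2*cos(pi/25))/(2−(-2*cos(pi/25))) = 25*cos(pi/25)/(cos(pi/25) + 1).
= 12.45052… (decimal).
α=12, χ(Ḡ)=13; ϑ=25*cos(pi/25)/(cos(pi/25) + 1) lies between (both strict).

25*cos(pi/25)/(cos(pi/25) + 1)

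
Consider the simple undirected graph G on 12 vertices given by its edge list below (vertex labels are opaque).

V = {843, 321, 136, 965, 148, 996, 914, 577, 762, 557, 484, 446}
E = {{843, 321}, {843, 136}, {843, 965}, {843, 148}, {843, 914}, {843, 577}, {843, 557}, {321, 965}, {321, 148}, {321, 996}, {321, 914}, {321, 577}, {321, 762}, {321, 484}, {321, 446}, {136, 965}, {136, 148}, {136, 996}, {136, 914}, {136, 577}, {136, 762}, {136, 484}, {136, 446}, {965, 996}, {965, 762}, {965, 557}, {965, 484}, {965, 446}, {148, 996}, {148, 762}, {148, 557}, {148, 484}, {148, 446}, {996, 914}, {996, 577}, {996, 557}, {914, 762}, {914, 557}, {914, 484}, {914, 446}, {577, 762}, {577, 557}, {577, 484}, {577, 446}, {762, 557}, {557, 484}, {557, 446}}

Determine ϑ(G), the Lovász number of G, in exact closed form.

Vertex 321 has 9 neighbors: 843, 965, 148, 996, 914, 577, 762, 484, 446.
Vertex 996 has 7 neighbors: 321, 136, 965, 148, 914, 577, 557.
Vertex 577 has 8 neighbors: 843, 321, 136, 996, 762, 557, 484, 446.
N(762) = {321, 136, 965, 148, 914, 577, 557}, |N(762)| = 7.
G = K_{5,4,3}: α = 5 = χ(Ḡ), so ϑ = 5.
= 5.000000… (decimal).
Lovász sandwich 5 ≤ 5 ≤ 5: collapsed.

5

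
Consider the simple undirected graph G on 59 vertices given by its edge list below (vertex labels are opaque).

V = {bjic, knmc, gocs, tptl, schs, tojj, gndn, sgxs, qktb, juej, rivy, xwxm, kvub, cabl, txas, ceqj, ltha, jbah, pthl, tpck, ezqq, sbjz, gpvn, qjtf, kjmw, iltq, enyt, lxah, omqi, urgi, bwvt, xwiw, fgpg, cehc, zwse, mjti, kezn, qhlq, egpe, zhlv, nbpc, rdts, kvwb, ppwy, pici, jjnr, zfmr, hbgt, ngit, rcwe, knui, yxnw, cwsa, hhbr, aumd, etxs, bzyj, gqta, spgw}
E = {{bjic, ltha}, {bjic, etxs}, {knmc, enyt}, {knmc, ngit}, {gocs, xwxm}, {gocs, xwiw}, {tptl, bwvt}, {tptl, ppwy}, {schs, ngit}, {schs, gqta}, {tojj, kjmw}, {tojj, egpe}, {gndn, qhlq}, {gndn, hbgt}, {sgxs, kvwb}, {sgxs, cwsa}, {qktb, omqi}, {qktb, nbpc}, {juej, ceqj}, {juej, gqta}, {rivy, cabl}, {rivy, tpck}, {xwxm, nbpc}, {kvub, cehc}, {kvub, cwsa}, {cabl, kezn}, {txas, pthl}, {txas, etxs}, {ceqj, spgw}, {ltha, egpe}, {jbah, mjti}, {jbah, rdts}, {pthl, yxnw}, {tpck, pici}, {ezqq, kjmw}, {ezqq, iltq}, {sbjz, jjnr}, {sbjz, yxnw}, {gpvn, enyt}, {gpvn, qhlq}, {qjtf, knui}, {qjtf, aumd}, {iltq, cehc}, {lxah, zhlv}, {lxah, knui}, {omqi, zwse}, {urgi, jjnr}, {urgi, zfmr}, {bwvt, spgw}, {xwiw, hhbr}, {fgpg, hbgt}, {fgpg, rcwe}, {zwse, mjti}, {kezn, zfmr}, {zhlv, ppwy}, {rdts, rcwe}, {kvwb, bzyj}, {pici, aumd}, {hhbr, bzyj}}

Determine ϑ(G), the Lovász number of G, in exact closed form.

59*cos(pi/59)/(cos(pi/59) + 1)

Vertex egpe has 2 neighbors: tojj, ltha.
deg(tpck) = 2; N(tpck) = {rivy, pici}.
N(ezqq) = {kjmw, iltq}, |N(ezqq)| = 2.
deg(knmc) = 2; N(knmc) = {enyt, ngit}.
Every vertex has degree 2 (N=59); the odd cycle C_{59}.
A has 30 distinct eigenvalues ≈ [2.0, 1.98867, 1.95481, 1.8988, 1.82127, 1.72311, 1.60542, 1.46955, 1.31702, 1.14957, 0.9691, 0.77765, 0.57738, 0.37058, 0.15957, -0.05324, -0.26545, -0.47465, -0.67848, -0.87461, -1.06084, -1.23505, -1.39526, -1.53967, -1.66663, -1.7747, -1.86267, -1.92954, -1.97454, -1.99717].
With N=59: ϑ(G) = 59·(-(-1)*2*cos(pi/59))/(2−(-2*cos(pi/59))) = 59*cos(pi/59)/(cos(pi/59) + 1).
Numerically 29.47908.
Check 29 ≤ 59*cos(pi/59)/(cos(pi/59) + 1) ≤ 30: both strict.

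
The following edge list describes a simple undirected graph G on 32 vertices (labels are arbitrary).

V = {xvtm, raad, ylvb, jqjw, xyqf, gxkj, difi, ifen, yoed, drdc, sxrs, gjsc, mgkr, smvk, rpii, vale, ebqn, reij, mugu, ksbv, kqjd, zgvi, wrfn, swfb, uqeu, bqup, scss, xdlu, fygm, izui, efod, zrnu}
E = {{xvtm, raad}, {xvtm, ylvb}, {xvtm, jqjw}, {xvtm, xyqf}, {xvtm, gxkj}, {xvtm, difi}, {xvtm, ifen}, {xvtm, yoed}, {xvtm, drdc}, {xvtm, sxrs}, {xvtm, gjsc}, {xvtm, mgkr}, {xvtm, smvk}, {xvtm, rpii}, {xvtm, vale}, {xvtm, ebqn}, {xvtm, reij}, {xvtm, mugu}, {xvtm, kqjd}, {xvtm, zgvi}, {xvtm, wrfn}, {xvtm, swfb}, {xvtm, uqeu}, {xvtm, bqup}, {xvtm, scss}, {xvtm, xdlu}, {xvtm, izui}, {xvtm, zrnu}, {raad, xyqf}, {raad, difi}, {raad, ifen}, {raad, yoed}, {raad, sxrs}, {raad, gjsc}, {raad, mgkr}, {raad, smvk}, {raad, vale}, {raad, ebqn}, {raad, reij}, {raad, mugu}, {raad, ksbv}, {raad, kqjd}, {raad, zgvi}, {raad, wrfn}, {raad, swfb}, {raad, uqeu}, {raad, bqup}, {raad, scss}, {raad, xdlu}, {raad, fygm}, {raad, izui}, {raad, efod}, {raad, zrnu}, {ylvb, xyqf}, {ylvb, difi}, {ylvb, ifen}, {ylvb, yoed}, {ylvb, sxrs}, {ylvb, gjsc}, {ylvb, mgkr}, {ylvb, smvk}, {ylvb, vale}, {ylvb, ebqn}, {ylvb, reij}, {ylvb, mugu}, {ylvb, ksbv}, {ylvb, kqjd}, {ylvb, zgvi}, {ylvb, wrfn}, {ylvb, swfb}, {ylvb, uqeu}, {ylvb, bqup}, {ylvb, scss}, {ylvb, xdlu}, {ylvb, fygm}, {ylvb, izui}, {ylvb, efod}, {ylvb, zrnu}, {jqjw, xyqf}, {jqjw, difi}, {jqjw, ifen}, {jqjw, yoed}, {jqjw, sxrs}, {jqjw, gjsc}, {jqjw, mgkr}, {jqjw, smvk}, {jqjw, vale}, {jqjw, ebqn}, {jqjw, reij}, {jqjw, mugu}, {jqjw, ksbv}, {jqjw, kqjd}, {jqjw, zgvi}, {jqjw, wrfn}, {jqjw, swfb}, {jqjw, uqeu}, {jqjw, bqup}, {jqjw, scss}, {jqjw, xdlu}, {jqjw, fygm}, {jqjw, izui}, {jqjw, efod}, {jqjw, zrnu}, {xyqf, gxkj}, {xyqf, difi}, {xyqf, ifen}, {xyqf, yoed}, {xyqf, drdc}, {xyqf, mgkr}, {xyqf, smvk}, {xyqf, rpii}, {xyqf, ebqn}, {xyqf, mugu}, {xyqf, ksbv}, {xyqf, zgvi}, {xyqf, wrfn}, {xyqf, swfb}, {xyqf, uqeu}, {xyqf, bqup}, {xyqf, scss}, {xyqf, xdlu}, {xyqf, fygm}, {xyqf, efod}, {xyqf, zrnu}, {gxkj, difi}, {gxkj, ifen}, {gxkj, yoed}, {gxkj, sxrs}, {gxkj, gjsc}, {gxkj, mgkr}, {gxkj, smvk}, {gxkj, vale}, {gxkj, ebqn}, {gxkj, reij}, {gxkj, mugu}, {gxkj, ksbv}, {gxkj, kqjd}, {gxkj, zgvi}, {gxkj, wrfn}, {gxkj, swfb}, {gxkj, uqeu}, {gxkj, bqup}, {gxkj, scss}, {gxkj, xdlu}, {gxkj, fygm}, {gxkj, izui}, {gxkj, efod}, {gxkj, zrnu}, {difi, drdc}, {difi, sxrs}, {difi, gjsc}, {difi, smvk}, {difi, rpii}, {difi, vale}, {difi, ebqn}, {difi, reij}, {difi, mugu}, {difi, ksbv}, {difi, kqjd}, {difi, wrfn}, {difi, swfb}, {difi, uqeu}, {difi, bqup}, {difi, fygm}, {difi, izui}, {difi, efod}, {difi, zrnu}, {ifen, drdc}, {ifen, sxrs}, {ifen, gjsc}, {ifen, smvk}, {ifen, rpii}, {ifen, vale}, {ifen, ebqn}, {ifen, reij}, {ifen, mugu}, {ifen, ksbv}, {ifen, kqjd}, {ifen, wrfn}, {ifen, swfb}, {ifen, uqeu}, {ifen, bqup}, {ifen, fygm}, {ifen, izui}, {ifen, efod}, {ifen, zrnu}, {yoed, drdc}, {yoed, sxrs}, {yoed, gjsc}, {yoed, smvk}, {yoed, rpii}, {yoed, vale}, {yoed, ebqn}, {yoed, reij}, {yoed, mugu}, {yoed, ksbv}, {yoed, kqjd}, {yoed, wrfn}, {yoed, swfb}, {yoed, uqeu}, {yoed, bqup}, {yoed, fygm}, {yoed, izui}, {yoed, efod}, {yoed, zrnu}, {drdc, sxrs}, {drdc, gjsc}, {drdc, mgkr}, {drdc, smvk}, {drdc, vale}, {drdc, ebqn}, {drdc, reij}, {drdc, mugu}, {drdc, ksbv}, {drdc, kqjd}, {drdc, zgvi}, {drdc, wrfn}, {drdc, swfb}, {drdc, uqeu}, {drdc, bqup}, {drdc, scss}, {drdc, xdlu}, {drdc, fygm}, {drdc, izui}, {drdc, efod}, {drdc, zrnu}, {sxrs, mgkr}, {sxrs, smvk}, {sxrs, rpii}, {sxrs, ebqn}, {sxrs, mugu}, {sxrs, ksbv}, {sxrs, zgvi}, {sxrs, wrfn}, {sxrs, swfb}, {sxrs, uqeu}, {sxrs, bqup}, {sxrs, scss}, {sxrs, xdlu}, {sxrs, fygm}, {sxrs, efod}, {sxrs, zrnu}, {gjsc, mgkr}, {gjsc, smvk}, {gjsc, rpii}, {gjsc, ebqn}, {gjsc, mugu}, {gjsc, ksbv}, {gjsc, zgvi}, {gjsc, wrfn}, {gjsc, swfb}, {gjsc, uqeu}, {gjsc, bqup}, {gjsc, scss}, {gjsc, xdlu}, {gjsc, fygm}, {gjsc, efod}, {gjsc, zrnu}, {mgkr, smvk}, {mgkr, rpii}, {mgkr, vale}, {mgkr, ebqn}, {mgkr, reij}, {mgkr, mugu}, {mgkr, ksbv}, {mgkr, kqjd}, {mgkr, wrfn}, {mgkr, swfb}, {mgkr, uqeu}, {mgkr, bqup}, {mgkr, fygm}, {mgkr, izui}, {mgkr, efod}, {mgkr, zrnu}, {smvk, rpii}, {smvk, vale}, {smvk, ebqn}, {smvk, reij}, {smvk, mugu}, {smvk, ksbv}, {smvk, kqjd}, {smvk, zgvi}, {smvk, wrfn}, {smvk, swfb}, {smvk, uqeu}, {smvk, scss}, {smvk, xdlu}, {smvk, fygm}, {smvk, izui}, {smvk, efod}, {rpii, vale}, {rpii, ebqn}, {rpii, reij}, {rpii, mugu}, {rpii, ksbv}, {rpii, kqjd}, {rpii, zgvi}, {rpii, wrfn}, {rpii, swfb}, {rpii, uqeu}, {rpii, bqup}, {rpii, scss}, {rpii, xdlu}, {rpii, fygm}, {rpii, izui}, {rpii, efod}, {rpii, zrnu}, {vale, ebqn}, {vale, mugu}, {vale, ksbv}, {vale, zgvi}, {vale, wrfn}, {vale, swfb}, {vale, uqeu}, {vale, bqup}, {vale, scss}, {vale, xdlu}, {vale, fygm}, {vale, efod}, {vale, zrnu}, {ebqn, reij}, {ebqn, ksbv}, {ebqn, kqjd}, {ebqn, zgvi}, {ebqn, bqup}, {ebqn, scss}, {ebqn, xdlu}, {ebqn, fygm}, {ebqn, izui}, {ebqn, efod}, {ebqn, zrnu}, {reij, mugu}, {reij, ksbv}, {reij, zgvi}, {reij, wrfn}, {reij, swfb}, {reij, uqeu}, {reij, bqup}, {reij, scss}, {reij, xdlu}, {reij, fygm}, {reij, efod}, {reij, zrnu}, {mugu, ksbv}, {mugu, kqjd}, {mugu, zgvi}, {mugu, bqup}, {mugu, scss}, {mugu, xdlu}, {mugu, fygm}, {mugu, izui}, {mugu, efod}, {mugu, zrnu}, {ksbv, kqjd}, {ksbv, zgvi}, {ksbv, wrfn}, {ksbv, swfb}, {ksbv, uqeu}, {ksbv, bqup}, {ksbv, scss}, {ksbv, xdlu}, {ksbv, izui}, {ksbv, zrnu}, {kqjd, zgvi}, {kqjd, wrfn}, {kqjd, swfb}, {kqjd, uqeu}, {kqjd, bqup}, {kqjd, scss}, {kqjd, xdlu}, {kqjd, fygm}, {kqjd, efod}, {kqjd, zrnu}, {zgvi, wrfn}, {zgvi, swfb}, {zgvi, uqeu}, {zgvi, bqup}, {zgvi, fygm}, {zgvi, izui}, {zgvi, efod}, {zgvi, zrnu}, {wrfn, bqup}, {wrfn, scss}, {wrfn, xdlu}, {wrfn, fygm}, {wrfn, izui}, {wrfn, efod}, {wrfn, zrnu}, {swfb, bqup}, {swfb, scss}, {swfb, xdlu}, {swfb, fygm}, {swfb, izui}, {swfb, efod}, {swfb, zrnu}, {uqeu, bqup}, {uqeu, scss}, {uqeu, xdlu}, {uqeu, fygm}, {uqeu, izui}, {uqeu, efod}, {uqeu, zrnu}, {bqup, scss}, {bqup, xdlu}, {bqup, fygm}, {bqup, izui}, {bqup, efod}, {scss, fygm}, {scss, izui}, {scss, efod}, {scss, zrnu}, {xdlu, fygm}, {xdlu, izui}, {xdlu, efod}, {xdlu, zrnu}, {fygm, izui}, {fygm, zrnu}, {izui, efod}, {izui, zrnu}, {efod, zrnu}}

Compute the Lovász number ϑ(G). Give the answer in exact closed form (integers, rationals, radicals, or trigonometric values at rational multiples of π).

Vertex zgvi has 25 neighbors: xvtm, raad, ylvb, jqjw, xyqf, gxkj, drdc, sxrs, gjsc, smvk, rpii, vale, ebqn, reij, mugu, ksbv, kqjd, wrfn, swfb, uqeu, bqup, fygm, izui, efod, zrnu.
Vertex izui has 25 neighbors: xvtm, raad, ylvb, jqjw, gxkj, difi, ifen, yoed, drdc, mgkr, smvk, rpii, ebqn, mugu, ksbv, zgvi, wrfn, swfb, uqeu, bqup, scss, xdlu, fygm, efod, zrnu.
deg(wrfn) = 27; N(wrfn) = {xvtm, raad, ylvb, jqjw, xyqf, gxkj, difi, ifen, yoed, drdc, sxrs, gjsc, mgkr, smvk, rpii, vale, reij, ksbv, kqjd, zgvi, bqup, scss, xdlu, fygm, izui, efod, zrnu}.
N(jqjw) = {xvtm, xyqf, difi, ifen, yoed, sxrs, gjsc, mgkr, smvk, vale, ebqn, reij, mugu, ksbv, kqjd, zgvi, wrfn, swfb, uqeu, bqup, scss, xdlu, fygm, izui, efod, zrnu}, |N(jqjw)| = 26.
Complete multipartite on [7, 7, 6, 5, 4, 3]: sandwich collapses at ϑ=7.
ϑ(G) ≈ 7.000000.
7 ≤ 7 ≤ 7: collapsed.

7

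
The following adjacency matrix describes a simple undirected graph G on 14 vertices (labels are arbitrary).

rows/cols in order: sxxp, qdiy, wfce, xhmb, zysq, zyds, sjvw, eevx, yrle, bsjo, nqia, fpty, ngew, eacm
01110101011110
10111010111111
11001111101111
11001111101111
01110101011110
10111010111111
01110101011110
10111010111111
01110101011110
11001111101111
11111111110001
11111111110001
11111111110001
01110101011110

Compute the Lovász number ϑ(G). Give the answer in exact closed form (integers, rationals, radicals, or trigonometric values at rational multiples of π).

deg(eevx) = 11; N(eevx) = {sxxp, wfce, xhmb, zysq, sjvw, yrle, bsjo, nqia, fpty, ngew, eacm}.
Vertex fpty has 11 neighbors: sxxp, qdiy, wfce, xhmb, zysq, zyds, sjvw, eevx, yrle, bsjo, eacm.
N(wfce) = {sxxp, qdiy, zysq, zyds, sjvw, eevx, yrle, nqia, fpty, ngew, eacm}, |N(wfce)| = 11.
deg(nqia) = 11; N(nqia) = {sxxp, qdiy, wfce, xhmb, zysq, zyds, sjvw, eevx, yrle, bsjo, eacm}.
K_{5,3,3,3} (perfect); ϑ(G) = α(G) = max{5,3,3,3} = 5.
Numerically 5.0000.
Sandwich: α(G)=5 ≤ ϑ(G)=5 ≤ χ(Ḡ)=5 (collapsed).

5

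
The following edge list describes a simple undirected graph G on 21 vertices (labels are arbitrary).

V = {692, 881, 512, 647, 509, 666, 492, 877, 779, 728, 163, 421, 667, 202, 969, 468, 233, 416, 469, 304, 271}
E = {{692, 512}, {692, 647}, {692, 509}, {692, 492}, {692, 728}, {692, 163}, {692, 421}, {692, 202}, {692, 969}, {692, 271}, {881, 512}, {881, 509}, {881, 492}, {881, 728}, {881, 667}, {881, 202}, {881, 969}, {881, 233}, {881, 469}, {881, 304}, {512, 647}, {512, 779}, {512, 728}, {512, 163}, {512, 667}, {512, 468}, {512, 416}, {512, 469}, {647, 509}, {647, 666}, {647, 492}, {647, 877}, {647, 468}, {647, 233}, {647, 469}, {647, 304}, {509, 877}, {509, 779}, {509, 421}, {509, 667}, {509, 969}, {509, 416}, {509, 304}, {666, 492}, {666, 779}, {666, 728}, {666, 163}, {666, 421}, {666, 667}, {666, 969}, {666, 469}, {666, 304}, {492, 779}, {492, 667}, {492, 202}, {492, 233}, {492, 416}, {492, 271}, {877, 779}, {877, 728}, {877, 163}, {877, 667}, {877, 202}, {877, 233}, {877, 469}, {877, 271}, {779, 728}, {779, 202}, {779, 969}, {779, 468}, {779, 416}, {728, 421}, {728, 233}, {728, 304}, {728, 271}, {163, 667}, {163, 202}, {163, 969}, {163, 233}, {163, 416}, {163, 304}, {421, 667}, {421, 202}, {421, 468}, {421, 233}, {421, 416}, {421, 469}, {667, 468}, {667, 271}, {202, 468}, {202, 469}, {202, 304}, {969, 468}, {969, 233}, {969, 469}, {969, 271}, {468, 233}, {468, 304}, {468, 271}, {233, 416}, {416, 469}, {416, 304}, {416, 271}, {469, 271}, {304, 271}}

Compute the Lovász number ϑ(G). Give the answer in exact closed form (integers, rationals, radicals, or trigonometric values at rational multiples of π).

deg(492) = 10; N(492) = {692, 881, 647, 666, 779, 667, 202, 233, 416, 271}.
Vertex 271 has 10 neighbors: 692, 492, 877, 728, 667, 969, 468, 416, 469, 304.
N(202) = {692, 881, 492, 877, 779, 163, 421, 468, 469, 304}, |N(202)| = 10.
deg(469) = 10; N(469) = {881, 512, 647, 666, 877, 421, 202, 969, 416, 271}.
deg(v) = 10 for all v (|V|=21); this is K(7,2), the Kneser graph.
spec(A) ≈ [10.0, 1.0, -4.0] (distinct, 3 d.p.).
λ_max=10, λ_min=-4; ϑ = −21·λ_min/(λ_max−λ_min) = 6.
ϑ(G) ≈ 6.000000000.

6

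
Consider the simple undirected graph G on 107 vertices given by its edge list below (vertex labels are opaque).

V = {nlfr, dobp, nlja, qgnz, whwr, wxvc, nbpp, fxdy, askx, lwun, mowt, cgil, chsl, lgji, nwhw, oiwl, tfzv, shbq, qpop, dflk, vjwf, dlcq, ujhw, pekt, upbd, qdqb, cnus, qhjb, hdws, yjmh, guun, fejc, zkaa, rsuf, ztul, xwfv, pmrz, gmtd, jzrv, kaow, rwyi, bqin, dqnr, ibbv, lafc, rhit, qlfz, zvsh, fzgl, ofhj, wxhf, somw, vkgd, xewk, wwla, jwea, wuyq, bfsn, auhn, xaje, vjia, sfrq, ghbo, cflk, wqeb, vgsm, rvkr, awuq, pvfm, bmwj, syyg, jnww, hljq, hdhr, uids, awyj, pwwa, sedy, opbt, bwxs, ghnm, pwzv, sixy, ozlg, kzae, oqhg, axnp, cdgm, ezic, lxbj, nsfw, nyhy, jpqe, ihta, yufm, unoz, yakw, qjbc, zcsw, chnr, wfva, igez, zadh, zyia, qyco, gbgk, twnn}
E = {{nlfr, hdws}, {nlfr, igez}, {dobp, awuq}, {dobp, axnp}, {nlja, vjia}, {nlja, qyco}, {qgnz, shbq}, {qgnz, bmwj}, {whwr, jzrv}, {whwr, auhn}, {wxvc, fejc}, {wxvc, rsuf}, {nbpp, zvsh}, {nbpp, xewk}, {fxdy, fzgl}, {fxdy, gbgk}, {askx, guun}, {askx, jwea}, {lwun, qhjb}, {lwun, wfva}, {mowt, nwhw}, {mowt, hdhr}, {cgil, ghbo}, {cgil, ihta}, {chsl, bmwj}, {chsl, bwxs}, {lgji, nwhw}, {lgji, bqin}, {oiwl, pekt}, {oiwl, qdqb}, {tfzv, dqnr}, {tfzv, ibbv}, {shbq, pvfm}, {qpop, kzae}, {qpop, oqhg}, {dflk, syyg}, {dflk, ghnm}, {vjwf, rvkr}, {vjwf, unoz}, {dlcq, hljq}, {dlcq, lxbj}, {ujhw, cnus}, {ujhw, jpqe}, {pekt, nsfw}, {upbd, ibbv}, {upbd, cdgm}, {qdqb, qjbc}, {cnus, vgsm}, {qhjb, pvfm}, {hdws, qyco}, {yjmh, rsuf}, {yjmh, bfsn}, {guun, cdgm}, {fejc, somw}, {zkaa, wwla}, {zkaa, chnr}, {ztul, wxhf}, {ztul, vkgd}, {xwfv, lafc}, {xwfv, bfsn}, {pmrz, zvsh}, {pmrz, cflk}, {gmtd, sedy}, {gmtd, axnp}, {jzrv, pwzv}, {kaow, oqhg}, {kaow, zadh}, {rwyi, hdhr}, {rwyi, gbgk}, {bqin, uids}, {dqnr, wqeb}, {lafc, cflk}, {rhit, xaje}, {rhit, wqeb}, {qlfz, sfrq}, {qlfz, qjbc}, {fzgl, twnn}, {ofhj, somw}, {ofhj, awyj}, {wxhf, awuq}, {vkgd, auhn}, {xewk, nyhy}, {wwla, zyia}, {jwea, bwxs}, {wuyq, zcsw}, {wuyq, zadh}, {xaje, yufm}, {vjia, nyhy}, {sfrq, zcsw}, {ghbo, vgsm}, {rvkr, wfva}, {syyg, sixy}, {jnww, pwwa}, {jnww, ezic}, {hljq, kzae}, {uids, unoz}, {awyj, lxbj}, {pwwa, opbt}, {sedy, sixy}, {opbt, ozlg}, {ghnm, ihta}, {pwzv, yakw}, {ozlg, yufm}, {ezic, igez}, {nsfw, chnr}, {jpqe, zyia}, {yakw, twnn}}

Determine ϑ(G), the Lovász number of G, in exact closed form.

Vertex hljq has 2 neighbors: dlcq, kzae.
N(jnww) = {pwwa, ezic}, |N(jnww)| = 2.
Vertex ibbv has 2 neighbors: tfzv, upbd.
N(axnp) = {dobp, gmtd}, |N(axnp)| = 2.
2-regular, N=107; connected 2-regular on 107 ⇒ C_{107}.
Distinct eigenvalues (to 5 d.p.): [2.0, 1.99655, 1.98622, 1.96905, 1.94508, 1.91441, 1.87714, 1.8334, 1.78334, 1.72714, 1.66498, 1.59707, 1.52367, 1.44501, 1.36137, 1.27304, 1.18032, 1.08353, 0.983, 0.87909, 0.77214, 0.66254, 0.55065, 0.43686, 0.32157, 0.20516, 0.08805, -0.02936, -0.14667, -0.26348, -0.37938, -0.49397, -0.60685, -0.71765, -0.82597, -0.93145, -1.03371, -1.13241, -1.22721, -1.31777, -1.40379, -1.48498, -1.56104, -1.63173, -1.69679, -1.756, -1.80915, -1.85607, -1.8966, -1.93058, -1.95791, -1.97849, -1.99225, -1.99914].
−107·(-2*cos(pi/107)) / ((2)−(-2*cos(pi/107))) = 107*cos(pi/107)/(cos(pi/107) + 1) = ϑ(G).
ϑ(G) ≈ 53.48846843.
Sandwich: α(G)=53 ≤ ϑ(G)=107*cos(pi/107)/(cos(pi/107) + 1) ≤ χ(Ḡ)=54 (both strict).

107*cos(pi/107)/(cos(pi/107) + 1)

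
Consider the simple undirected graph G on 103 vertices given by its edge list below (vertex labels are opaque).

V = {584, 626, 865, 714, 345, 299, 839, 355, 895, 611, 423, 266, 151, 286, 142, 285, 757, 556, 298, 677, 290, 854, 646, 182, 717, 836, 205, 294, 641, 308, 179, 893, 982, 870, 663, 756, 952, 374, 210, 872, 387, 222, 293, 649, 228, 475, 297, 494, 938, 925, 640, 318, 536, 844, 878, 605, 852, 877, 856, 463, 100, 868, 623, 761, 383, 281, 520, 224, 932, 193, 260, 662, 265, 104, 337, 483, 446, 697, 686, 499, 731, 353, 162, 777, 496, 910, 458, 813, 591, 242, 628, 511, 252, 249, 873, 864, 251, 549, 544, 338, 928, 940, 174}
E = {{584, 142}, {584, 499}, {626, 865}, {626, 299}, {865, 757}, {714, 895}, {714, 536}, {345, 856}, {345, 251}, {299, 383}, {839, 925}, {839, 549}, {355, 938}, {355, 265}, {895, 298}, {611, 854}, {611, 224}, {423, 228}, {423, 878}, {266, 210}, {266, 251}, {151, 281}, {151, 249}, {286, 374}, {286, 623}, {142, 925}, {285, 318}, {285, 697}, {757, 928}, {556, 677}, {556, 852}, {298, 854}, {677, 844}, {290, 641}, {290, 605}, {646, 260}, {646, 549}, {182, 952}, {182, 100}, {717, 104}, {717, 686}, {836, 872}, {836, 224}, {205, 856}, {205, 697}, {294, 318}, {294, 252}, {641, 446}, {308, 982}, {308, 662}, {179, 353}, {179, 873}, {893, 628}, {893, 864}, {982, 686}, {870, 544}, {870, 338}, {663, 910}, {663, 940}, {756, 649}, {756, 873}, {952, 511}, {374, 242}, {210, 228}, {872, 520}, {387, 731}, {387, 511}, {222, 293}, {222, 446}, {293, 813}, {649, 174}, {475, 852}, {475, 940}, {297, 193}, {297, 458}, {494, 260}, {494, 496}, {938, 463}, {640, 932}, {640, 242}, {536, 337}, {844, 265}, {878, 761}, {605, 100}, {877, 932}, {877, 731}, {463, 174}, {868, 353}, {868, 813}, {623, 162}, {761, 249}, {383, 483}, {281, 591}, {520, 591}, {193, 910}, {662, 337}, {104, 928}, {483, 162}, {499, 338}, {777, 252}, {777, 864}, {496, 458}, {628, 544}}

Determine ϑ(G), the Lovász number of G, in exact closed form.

103*cos(pi/103)/(cos(pi/103) + 1)

Vertex 290 has 2 neighbors: 641, 605.
Vertex 865 has 2 neighbors: 626, 757.
deg(355) = 2; N(355) = {938, 265}.
Vertex 142 has 2 neighbors: 584, 925.
Every vertex has degree 2 (N=103); this is C_{103}, the 103-cycle.
A has 52 distinct eigenvalues ≈ [2.0, 1.99628, 1.98513, 1.9666, 1.94076, 1.90769, 1.86752, 1.82041, 1.76653, 1.70608, 1.63928, 1.56638, 1.48765, 1.40339, 1.31391, 1.21954, 1.12063, 1.01756, 0.9107, 0.80045, 0.68722, 0.57144, 0.45353, 0.33394, 0.2131, 0.09147, -0.0305, -0.15236, -0.27365, -0.39392, -0.51273, -0.62963, -0.74418, -0.85597, -0.96458, -1.06959, -1.17063, -1.26731, -1.35928, -1.44619, -1.52772, -1.60357, -1.67345, -1.73711, -1.79431, -1.84483, -1.88849, -1.92512, -1.95459, -1.97679, -1.99163, -1.99907].
λ_max=2, λ_min=-2*cos(pi/103); ϑ = −103·λ_min/(λ_max−λ_min) = 103*cos(pi/103)/(cos(pi/103) + 1).
Numerically 51.488020467.
Check 51 ≤ 103*cos(pi/103)/(cos(pi/103) + 1) ≤ 52: both strict.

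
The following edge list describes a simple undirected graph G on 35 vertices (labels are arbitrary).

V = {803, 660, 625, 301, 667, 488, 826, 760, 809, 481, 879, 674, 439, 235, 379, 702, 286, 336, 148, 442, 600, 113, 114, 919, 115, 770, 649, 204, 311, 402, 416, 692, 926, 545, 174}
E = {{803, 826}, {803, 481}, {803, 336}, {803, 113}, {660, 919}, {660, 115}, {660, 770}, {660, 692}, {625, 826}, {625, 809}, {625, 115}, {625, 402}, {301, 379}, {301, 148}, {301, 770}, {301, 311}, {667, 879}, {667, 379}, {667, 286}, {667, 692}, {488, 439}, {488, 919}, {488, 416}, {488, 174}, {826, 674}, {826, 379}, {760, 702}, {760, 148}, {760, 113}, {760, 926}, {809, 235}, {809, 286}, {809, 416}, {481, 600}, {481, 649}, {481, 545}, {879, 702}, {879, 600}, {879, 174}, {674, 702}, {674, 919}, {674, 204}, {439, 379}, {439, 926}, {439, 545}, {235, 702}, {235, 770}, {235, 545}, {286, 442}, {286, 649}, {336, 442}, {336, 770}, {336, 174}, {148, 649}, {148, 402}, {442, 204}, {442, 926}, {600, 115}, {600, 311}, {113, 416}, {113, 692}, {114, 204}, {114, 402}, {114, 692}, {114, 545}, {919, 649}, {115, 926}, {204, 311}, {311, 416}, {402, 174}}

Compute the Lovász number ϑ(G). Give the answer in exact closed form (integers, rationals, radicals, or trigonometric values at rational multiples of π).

deg(301) = 4; N(301) = {379, 148, 770, 311}.
Vertex 174 has 4 neighbors: 488, 879, 336, 402.
Vertex 416 has 4 neighbors: 488, 809, 113, 311.
Vertex 702 has 4 neighbors: 760, 879, 674, 235.
Regular of degree 4 on 35 vertices: Kneser K(7,3) on C(7,3)=35 vertices.
The 4 distinct eigenvalues: [4.0, 2.0, -1.0, -3.0].
Lovász: ϑ = −35(-3)/(4+-1*(-3)) = 15.
≈ 15.00000000 (to 8 d.p.).

15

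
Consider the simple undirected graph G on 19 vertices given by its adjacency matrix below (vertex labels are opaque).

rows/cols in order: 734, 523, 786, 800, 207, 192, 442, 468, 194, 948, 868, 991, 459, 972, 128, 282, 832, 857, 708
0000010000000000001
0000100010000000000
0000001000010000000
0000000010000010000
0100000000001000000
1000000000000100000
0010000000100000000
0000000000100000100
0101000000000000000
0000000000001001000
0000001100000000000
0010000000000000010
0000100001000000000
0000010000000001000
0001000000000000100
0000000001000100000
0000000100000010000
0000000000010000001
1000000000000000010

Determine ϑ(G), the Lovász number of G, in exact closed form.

19*cos(pi/19)/(cos(pi/19) + 1)

deg(857) = 2; N(857) = {991, 708}.
N(734) = {192, 708}, |N(734)| = 2.
Vertex 972 has 2 neighbors: 192, 282.
N(800) = {194, 128}, |N(800)| = 2.
Regular of degree 2 on 19 vertices: a single 19-cycle (edge-transitive).
spec(A) ≈ [2.0, 1.89163, 1.57828, 1.0939, 0.49097, -0.16516, -0.80339, -1.35456, -1.75895, -1.97272] (distinct, 5 d.p.).
−19·(-2*cos(pi/19)) / ((2)−(-2*cos(pi/19))) = 19*cos(pi/19)/(cos(pi/19) + 1) = ϑ(G).
≈ 9.43477137 (to 8 d.p.).
9 ≤ 19*cos(pi/19)/(cos(pi/19) + 1) ≤ 10: both strict.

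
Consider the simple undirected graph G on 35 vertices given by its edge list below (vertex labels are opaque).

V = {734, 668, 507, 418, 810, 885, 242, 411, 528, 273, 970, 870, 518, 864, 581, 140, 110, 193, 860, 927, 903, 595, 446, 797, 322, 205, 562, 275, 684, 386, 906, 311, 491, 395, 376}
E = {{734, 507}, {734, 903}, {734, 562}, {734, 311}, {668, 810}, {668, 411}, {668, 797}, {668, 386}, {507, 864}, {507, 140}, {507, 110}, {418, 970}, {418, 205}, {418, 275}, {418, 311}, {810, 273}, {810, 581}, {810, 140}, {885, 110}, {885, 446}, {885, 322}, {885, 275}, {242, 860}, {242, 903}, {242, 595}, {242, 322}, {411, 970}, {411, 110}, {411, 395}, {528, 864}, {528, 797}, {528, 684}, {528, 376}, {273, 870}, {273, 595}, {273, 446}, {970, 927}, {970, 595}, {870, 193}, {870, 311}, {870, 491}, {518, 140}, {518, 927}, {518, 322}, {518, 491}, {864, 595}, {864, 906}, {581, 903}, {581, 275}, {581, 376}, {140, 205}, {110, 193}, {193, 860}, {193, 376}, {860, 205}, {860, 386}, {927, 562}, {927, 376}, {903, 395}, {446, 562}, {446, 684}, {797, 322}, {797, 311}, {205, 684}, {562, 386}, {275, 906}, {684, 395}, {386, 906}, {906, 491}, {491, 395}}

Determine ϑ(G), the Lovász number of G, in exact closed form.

deg(885) = 4; N(885) = {110, 446, 322, 275}.
deg(870) = 4; N(870) = {273, 193, 311, 491}.
deg(418) = 4; N(418) = {970, 205, 275, 311}.
N(734) = {507, 903, 562, 311}, |N(734)| = 4.
G on 35 vertices is 4-regular; Kneser K(7,3) on C(7,3)=35 vertices.
Distinct eigenvalues (to 5 d.p.): [4.0, 2.0, -1.0, -3.0].
With N=35: ϑ(G) = 35·(-1*(-3))/(4−(-3)) = 15.
= 15.000000… (decimal).

15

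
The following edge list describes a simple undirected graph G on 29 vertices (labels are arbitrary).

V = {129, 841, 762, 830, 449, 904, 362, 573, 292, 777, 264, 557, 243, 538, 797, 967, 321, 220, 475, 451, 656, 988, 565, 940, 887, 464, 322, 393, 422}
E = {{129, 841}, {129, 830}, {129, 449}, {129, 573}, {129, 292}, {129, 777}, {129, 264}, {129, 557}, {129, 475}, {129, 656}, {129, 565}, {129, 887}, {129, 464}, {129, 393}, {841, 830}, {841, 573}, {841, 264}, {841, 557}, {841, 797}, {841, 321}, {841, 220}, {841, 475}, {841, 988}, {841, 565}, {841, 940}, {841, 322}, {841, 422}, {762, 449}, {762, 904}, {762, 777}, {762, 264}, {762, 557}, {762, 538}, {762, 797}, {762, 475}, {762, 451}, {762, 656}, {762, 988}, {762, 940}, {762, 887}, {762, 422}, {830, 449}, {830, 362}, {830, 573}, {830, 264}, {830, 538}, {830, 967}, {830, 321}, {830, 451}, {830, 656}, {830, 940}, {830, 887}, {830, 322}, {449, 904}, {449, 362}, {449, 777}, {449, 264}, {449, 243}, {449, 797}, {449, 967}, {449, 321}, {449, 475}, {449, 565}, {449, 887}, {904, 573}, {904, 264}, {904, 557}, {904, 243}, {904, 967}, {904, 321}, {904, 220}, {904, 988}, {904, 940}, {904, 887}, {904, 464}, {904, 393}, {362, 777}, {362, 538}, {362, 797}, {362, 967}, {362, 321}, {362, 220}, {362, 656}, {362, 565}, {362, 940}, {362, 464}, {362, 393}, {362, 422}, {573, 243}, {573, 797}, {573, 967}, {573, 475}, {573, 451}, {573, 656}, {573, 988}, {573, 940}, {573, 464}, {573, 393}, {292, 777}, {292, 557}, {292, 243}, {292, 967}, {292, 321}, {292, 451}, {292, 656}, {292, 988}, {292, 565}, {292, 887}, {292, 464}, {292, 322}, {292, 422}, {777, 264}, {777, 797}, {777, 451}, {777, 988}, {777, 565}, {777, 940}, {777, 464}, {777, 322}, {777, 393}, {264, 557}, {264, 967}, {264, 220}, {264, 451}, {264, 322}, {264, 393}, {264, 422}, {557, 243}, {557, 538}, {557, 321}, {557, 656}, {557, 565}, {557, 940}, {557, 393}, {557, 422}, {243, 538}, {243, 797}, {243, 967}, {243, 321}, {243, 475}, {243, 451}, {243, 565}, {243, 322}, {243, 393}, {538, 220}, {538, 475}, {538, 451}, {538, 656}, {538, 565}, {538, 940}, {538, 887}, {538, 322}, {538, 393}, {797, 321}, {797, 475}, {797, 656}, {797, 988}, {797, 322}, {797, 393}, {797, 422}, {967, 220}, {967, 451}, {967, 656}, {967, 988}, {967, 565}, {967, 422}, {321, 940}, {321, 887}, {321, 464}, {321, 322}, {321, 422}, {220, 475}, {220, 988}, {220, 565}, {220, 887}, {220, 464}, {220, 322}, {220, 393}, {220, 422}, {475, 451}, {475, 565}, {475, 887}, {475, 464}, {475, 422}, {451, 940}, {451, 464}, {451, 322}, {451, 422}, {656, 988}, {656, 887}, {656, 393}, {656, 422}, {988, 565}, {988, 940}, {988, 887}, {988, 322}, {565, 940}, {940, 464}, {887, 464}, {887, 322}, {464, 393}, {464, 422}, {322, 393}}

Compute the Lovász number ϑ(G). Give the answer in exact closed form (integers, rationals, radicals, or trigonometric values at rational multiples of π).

N(557) = {129, 841, 762, 904, 292, 264, 243, 538, 321, 656, 565, 940, 393, 422}, |N(557)| = 14.
N(904) = {762, 449, 573, 264, 557, 243, 967, 321, 220, 988, 940, 887, 464, 393}, |N(904)| = 14.
Vertex 887 has 14 neighbors: 129, 762, 830, 449, 904, 292, 538, 321, 220, 475, 656, 988, 464, 322.
Vertex 777 has 14 neighbors: 129, 762, 449, 362, 292, 264, 797, 451, 988, 565, 940, 464, 322, 393.
G on 29 vertices is 14-regular; SR(29,14,6,7) — a Paley graph.
Distinct eigenvalues (to 6 d.p.): [14.0, 2.192582, -3.192582].
Lovász: ϑ = −29(-sqrt(29)/2 - 1/2)/(14+-(-sqrt(29)/2 - 1/2)) = sqrt(29).
= 5.385164807… (decimal).

sqrt(29)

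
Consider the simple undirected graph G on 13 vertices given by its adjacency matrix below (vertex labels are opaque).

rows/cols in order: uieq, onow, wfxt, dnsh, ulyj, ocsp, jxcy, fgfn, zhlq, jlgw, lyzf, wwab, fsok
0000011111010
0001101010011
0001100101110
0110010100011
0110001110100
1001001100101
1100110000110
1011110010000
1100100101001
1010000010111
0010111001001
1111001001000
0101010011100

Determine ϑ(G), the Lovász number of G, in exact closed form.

N(ulyj) = {onow, wfxt, jxcy, fgfn, zhlq, lyzf}, |N(ulyj)| = 6.
deg(wfxt) = 6; N(wfxt) = {dnsh, ulyj, fgfn, jlgw, lyzf, wwab}.
N(zhlq) = {uieq, onow, ulyj, fgfn, jlgw, fsok}, |N(zhlq)| = 6.
N(ocsp) = {uieq, dnsh, jxcy, fgfn, lyzf, fsok}, |N(ocsp)| = 6.
G on 13 vertices is 6-regular; Paley(13): SR with (k,λ,μ)=(6,2,3).
A has 3 distinct eigenvalues ≈ [6.0, 1.3028, -2.3028].
λ_max=6, λ_min=-sqrt(13)/2 - 1/2; ϑ = −13·λ_min/(λ_max−λ_min) = sqrt(13).
= 3.60555128… (decimal).

sqrt(13)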